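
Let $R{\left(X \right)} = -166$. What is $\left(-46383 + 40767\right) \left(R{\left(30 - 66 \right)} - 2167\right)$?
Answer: $13102128$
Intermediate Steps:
$\left(-46383 + 40767\right) \left(R{\left(30 - 66 \right)} - 2167\right) = \left(-46383 + 40767\right) \left(-166 - 2167\right) = \left(-5616\right) \left(-2333\right) = 13102128$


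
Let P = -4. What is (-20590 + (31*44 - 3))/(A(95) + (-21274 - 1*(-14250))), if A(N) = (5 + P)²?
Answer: 19229/7023 ≈ 2.7380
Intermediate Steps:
A(N) = 1 (A(N) = (5 - 4)² = 1² = 1)
(-20590 + (31*44 - 3))/(A(95) + (-21274 - 1*(-14250))) = (-20590 + (31*44 - 3))/(1 + (-21274 - 1*(-14250))) = (-20590 + (1364 - 3))/(1 + (-21274 + 14250)) = (-20590 + 1361)/(1 - 7024) = -19229/(-7023) = -19229*(-1/7023) = 19229/7023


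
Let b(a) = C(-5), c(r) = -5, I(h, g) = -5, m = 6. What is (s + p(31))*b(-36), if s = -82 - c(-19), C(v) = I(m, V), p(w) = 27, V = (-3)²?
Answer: 250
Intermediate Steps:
V = 9
C(v) = -5
b(a) = -5
s = -77 (s = -82 - 1*(-5) = -82 + 5 = -77)
(s + p(31))*b(-36) = (-77 + 27)*(-5) = -50*(-5) = 250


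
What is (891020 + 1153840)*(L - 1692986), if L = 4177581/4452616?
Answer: -3853647238669610925/1113154 ≈ -3.4619e+12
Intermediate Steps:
L = 4177581/4452616 (L = 4177581*(1/4452616) = 4177581/4452616 ≈ 0.93823)
(891020 + 1153840)*(L - 1692986) = (891020 + 1153840)*(4177581/4452616 - 1692986) = 2044860*(-7538212373795/4452616) = -3853647238669610925/1113154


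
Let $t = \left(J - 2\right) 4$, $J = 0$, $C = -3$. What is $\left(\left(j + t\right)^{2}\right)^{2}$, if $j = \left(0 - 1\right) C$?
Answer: $625$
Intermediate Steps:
$j = 3$ ($j = \left(0 - 1\right) \left(-3\right) = \left(-1\right) \left(-3\right) = 3$)
$t = -8$ ($t = \left(0 - 2\right) 4 = \left(-2\right) 4 = -8$)
$\left(\left(j + t\right)^{2}\right)^{2} = \left(\left(3 - 8\right)^{2}\right)^{2} = \left(\left(-5\right)^{2}\right)^{2} = 25^{2} = 625$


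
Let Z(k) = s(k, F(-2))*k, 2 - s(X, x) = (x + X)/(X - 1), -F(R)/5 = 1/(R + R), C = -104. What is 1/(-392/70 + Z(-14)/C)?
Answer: -1040/5663 ≈ -0.18365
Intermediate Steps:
F(R) = -5/(2*R) (F(R) = -5/(R + R) = -5*1/(2*R) = -5/(2*R))
s(X, x) = 2 - (X + x)/(-1 + X) (s(X, x) = 2 - (x + X)/(X - 1) = 2 - (X + x)/(-1 + X))
Z(k) = k*(-13/4 + k)/(-1 + k) (Z(k) = ((-2 + k - (-5)/(2*(-2)))/(-1 + k))*k = ((-2 + k - (-5)*(-1)/(2*2))/(-1 + k))*k = ((-2 + k - 1*5/4)/(-1 + k))*k = ((-2 + k - 5/4)/(-1 + k))*k = ((-13/4 + k)/(-1 + k))*k = k*(-13/4 + k)/(-1 + k))
1/(-392/70 + Z(-14)/C) = 1/(-392/70 + ((¼)*(-14)*(-13 + 4*(-14))/(-1 - 14))/(-104)) = 1/(-392*1/70 + ((¼)*(-14)*(-13 - 56)/(-15))*(-1/104)) = 1/(-28/5 + ((¼)*(-14)*(-1/15)*(-69))*(-1/104)) = 1/(-28/5 - 161/10*(-1/104)) = 1/(-28/5 + 161/1040) = 1/(-5663/1040) = -1040/5663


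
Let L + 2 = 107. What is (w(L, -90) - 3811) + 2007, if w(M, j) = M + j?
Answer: -1789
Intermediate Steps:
L = 105 (L = -2 + 107 = 105)
(w(L, -90) - 3811) + 2007 = ((105 - 90) - 3811) + 2007 = (15 - 3811) + 2007 = -3796 + 2007 = -1789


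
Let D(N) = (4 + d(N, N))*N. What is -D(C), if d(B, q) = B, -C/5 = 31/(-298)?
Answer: -208785/88804 ≈ -2.3511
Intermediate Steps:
C = 155/298 (C = -155/(-298) = -155*(-1)/298 = -5*(-31/298) = 155/298 ≈ 0.52013)
D(N) = N*(4 + N) (D(N) = (4 + N)*N = N*(4 + N))
-D(C) = -155*(4 + 155/298)/298 = -155*1347/(298*298) = -1*208785/88804 = -208785/88804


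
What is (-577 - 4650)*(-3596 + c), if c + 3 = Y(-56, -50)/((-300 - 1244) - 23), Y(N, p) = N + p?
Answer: 29477807629/1567 ≈ 1.8812e+7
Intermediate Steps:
c = -4595/1567 (c = -3 + (-56 - 50)/((-300 - 1244) - 23) = -3 - 106/(-1544 - 23) = -3 - 106/(-1567) = -3 - 106*(-1/1567) = -3 + 106/1567 = -4595/1567 ≈ -2.9324)
(-577 - 4650)*(-3596 + c) = (-577 - 4650)*(-3596 - 4595/1567) = -5227*(-5639527/1567) = 29477807629/1567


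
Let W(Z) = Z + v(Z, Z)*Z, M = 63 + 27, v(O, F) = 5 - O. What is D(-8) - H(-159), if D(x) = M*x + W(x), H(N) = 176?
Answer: -1008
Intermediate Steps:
M = 90
W(Z) = Z + Z*(5 - Z) (W(Z) = Z + (5 - Z)*Z = Z + Z*(5 - Z))
D(x) = 90*x + x*(6 - x)
D(-8) - H(-159) = -8*(96 - 1*(-8)) - 1*176 = -8*(96 + 8) - 176 = -8*104 - 176 = -832 - 176 = -1008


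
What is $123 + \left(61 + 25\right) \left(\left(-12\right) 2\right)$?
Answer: $-1941$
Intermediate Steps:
$123 + \left(61 + 25\right) \left(\left(-12\right) 2\right) = 123 + 86 \left(-24\right) = 123 - 2064 = -1941$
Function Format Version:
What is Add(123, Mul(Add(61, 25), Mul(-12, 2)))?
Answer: -1941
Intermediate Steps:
Add(123, Mul(Add(61, 25), Mul(-12, 2))) = Add(123, Mul(86, -24)) = Add(123, -2064) = -1941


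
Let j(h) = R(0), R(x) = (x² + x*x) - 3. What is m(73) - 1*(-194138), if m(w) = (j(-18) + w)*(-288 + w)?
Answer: 179088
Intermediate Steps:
R(x) = -3 + 2*x² (R(x) = (x² + x²) - 3 = 2*x² - 3 = -3 + 2*x²)
j(h) = -3 (j(h) = -3 + 2*0² = -3 + 2*0 = -3 + 0 = -3)
m(w) = (-288 + w)*(-3 + w) (m(w) = (-3 + w)*(-288 + w) = (-288 + w)*(-3 + w))
m(73) - 1*(-194138) = (864 + 73² - 291*73) - 1*(-194138) = (864 + 5329 - 21243) + 194138 = -15050 + 194138 = 179088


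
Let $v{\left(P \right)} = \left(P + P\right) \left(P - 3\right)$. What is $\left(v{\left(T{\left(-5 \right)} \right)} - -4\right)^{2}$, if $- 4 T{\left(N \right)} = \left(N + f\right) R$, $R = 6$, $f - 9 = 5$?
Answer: $\frac{808201}{4} \approx 2.0205 \cdot 10^{5}$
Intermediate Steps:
$f = 14$ ($f = 9 + 5 = 14$)
$T{\left(N \right)} = -21 - \frac{3 N}{2}$ ($T{\left(N \right)} = - \frac{\left(N + 14\right) 6}{4} = - \frac{\left(14 + N\right) 6}{4} = - \frac{84 + 6 N}{4} = -21 - \frac{3 N}{2}$)
$v{\left(P \right)} = 2 P \left(-3 + P\right)$
$\left(v{\left(T{\left(-5 \right)} \right)} - -4\right)^{2} = \left(2 \left(-21 - - \frac{15}{2}\right) \left(-3 - \frac{27}{2}\right) - -4\right)^{2} = \left(2 \left(-21 + \frac{15}{2}\right) \left(-3 + \left(-21 + \frac{15}{2}\right)\right) + 4\right)^{2} = \left(2 \left(- \frac{27}{2}\right) \left(-3 - \frac{27}{2}\right) + 4\right)^{2} = \left(2 \left(- \frac{27}{2}\right) \left(- \frac{33}{2}\right) + 4\right)^{2} = \left(\frac{891}{2} + 4\right)^{2} = \left(\frac{899}{2}\right)^{2} = \frac{808201}{4}$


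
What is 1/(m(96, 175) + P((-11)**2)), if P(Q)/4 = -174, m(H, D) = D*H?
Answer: 1/16104 ≈ 6.2096e-5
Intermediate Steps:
P(Q) = -696 (P(Q) = 4*(-174) = -696)
1/(m(96, 175) + P((-11)**2)) = 1/(175*96 - 696) = 1/(16800 - 696) = 1/16104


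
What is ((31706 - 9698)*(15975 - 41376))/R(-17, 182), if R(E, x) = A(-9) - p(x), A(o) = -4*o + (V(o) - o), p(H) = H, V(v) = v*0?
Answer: 559025208/137 ≈ 4.0805e+6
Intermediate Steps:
V(v) = 0
A(o) = -5*o (A(o) = -4*o + (0 - o) = -4*o - o = -5*o)
R(E, x) = 45 - x (R(E, x) = -5*(-9) - x = 45 - x)
((31706 - 9698)*(15975 - 41376))/R(-17, 182) = ((31706 - 9698)*(15975 - 41376))/(45 - 1*182) = (22008*(-25401))/(45 - 182) = -559025208/(-137) = -559025208*(-1/137) = 559025208/137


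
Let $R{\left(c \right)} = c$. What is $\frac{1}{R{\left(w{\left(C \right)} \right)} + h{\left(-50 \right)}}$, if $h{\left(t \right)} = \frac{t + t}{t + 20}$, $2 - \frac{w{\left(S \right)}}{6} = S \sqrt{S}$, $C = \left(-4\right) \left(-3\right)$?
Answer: $- \frac{69}{278878} - \frac{324 \sqrt{3}}{139439} \approx -0.004272$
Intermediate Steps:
$C = 12$
$w{\left(S \right)} = 12 - 6 S^{\frac{3}{2}}$ ($w{\left(S \right)} = 12 - 6 S \sqrt{S} = 12 - 6 S^{\frac{3}{2}}$)
$h{\left(t \right)} = \frac{2 t}{20 + t}$
$\frac{1}{R{\left(w{\left(C \right)} \right)} + h{\left(-50 \right)}} = \frac{1}{\left(12 - 6 \cdot 12^{\frac{3}{2}}\right) + 2 \left(-50\right) \frac{1}{20 - 50}} = \frac{1}{\left(12 - 6 \cdot 24 \sqrt{3}\right) + 2 \left(-50\right) \frac{1}{-30}} = \frac{1}{\left(12 - 144 \sqrt{3}\right) + 2 \left(-50\right) \left(- \frac{1}{30}\right)} = \frac{1}{\left(12 - 144 \sqrt{3}\right) + \frac{10}{3}} = \frac{1}{\frac{46}{3} - 144 \sqrt{3}}$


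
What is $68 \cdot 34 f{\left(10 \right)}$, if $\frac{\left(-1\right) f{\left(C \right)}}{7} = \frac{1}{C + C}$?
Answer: $- \frac{4046}{5} \approx -809.2$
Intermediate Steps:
$f{\left(C \right)} = - \frac{7}{2 C}$ ($f{\left(C \right)} = - \frac{7}{C + C} = - \frac{7}{2 C}$)
$68 \cdot 34 f{\left(10 \right)} = 68 \cdot 34 \left(- \frac{7}{2 \cdot 10}\right) = 2312 \left(\left(- \frac{7}{2}\right) \frac{1}{10}\right) = 2312 \left(- \frac{7}{20}\right) = - \frac{4046}{5}$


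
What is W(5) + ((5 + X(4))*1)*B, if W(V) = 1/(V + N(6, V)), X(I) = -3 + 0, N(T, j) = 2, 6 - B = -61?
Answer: 939/7 ≈ 134.14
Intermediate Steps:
B = 67 (B = 6 - 1*(-61) = 6 + 61 = 67)
X(I) = -3
W(V) = 1/(2 + V) (W(V) = 1/(V + 2) = 1/(2 + V))
W(5) + ((5 + X(4))*1)*B = 1/(2 + 5) + ((5 - 3)*1)*67 = 1/7 + (2*1)*67 = 1/7 + 2*67 = 1/7 + 134 = 939/7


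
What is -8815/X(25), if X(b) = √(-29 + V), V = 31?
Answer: -8815*√2/2 ≈ -6233.1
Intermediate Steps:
X(b) = √2 (X(b) = √(-29 + 31) = √2)
-8815/X(25) = -8815*√2/2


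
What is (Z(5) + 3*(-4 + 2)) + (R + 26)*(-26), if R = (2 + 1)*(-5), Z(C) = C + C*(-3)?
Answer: -302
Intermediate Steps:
Z(C) = -2*C (Z(C) = C - 3*C = -2*C)
R = -15 (R = 3*(-5) = -15)
(Z(5) + 3*(-4 + 2)) + (R + 26)*(-26) = (-2*5 + 3*(-4 + 2)) + (-15 + 26)*(-26) = (-10 + 3*(-2)) + 11*(-26) = (-10 - 6) - 286 = -16 - 286 = -302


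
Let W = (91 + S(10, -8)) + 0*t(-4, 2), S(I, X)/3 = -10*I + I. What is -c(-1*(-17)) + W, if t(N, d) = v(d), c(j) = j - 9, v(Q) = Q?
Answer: -187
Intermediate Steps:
S(I, X) = -27*I (S(I, X) = 3*(-10*I + I) = 3*(-9*I) = -27*I)
c(j) = -9 + j
t(N, d) = d
W = -179 (W = (91 - 27*10) + 0*2 = (91 - 270) + 0 = -179 + 0 = -179)
-c(-1*(-17)) + W = -(-9 - 1*(-17)) - 179 = -(-9 + 17) - 179 = -1*8 - 179 = -8 - 179 = -187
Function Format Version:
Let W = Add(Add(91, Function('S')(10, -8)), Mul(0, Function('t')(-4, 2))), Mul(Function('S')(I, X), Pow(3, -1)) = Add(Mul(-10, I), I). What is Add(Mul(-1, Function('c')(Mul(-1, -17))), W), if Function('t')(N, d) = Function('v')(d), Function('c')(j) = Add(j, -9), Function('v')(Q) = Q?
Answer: -187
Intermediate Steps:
Function('S')(I, X) = Mul(-27, I) (Function('S')(I, X) = Mul(3, Add(Mul(-10, I), I)) = Mul(3, Mul(-9, I)) = Mul(-27, I))
Function('c')(j) = Add(-9, j)
Function('t')(N, d) = d
W = -179 (W = Add(Add(91, Mul(-27, 10)), Mul(0, 2)) = Add(Add(91, -270), 0) = Add(-179, 0) = -179)
Add(Mul(-1, Function('c')(Mul(-1, -17))), W) = Add(Mul(-1, Add(-9, Mul(-1, -17))), -179) = Add(Mul(-1, Add(-9, 17)), -179) = Add(Mul(-1, 8), -179) = Add(-8, -179) = -187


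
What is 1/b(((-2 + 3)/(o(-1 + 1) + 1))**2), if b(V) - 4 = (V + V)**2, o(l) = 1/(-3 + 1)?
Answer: 1/68 ≈ 0.014706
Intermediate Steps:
o(l) = -1/2 (o(l) = 1/(-2) = -1/2)
b(V) = 4 + 4*V**2 (b(V) = 4 + (V + V)**2 = 4 + (2*V)**2 = 4 + 4*V**2)
1/b(((-2 + 3)/(o(-1 + 1) + 1))**2) = 1/(4 + 4*(((-2 + 3)/(-1/2 + 1))**2)**2) = 1/(4 + 4*((1/(1/2))**2)**2) = 1/(4 + 4*((1*2)**2)**2) = 1/(4 + 4*(2**2)**2) = 1/(4 + 4*4**2) = 1/(4 + 4*16) = 1/(4 + 64) = 1/68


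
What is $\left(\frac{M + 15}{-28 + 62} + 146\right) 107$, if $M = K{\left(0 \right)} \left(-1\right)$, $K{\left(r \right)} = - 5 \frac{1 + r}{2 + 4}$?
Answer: $\frac{3197053}{204} \approx 15672.0$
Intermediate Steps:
$K{\left(r \right)} = - \frac{5}{6} - \frac{5 r}{6}$ ($K{\left(r \right)} = - 5 \frac{1 + r}{6} = - 5 \left(1 + r\right) \frac{1}{6} = - 5 \left(\frac{1}{6} + \frac{r}{6}\right) = - \frac{5}{6} - \frac{5 r}{6}$)
$M = \frac{5}{6}$ ($M = \left(- \frac{5}{6} - 0\right) \left(-1\right) = \left(- \frac{5}{6} + 0\right) \left(-1\right) = \left(- \frac{5}{6}\right) \left(-1\right) = \frac{5}{6} \approx 0.83333$)
$\left(\frac{M + 15}{-28 + 62} + 146\right) 107 = \left(\frac{\frac{5}{6} + 15}{-28 + 62} + 146\right) 107 = \left(\frac{95}{6 \cdot 34} + 146\right) 107 = \left(\frac{95}{6} \cdot \frac{1}{34} + 146\right) 107 = \left(\frac{95}{204} + 146\right) 107 = \frac{29879}{204} \cdot 107 = \frac{3197053}{204}$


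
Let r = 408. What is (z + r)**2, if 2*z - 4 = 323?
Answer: 1306449/4 ≈ 3.2661e+5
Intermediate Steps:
z = 327/2 (z = 2 + (1/2)*323 = 2 + 323/2 = 327/2 ≈ 163.50)
(z + r)**2 = (327/2 + 408)**2 = (1143/2)**2 = 1306449/4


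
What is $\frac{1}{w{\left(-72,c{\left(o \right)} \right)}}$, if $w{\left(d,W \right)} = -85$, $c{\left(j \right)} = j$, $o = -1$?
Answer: $- \frac{1}{85} \approx -0.011765$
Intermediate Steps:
$\frac{1}{w{\left(-72,c{\left(o \right)} \right)}} = \frac{1}{-85} = - \frac{1}{85}$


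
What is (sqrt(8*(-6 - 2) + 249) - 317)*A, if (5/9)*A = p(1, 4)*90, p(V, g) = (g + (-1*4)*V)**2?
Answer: 0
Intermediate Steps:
p(V, g) = (g - 4*V)**2
A = 0 (A = 9*((-1*4 + 4*1)**2*90)/5 = 9*((-4 + 4)**2*90)/5 = 9*(0**2*90)/5 = 9*(0*90)/5 = (9/5)*0 = 0)
(sqrt(8*(-6 - 2) + 249) - 317)*A = (sqrt(8*(-6 - 2) + 249) - 317)*0 = (sqrt(8*(-8) + 249) - 317)*0 = (sqrt(-64 + 249) - 317)*0 = (sqrt(185) - 317)*0 = (-317 + sqrt(185))*0 = 0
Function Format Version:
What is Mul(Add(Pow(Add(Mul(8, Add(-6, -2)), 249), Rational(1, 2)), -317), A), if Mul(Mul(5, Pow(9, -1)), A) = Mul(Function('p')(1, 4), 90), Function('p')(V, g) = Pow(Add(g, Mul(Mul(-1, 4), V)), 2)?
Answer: 0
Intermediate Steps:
Function('p')(V, g) = Pow(Add(g, Mul(-4, V)), 2)
A = 0 (A = Mul(Rational(9, 5), Mul(Pow(Add(Mul(-1, 4), Mul(4, 1)), 2), 90)) = Mul(Rational(9, 5), Mul(Pow(Add(-4, 4), 2), 90)) = Mul(Rational(9, 5), Mul(Pow(0, 2), 90)) = Mul(Rational(9, 5), Mul(0, 90)) = Mul(Rational(9, 5), 0) = 0)
Mul(Add(Pow(Add(Mul(8, Add(-6, -2)), 249), Rational(1, 2)), -317), A) = Mul(Add(Pow(Add(Mul(8, Add(-6, -2)), 249), Rational(1, 2)), -317), 0) = Mul(Add(Pow(Add(Mul(8, -8), 249), Rational(1, 2)), -317), 0) = Mul(Add(Pow(Add(-64, 249), Rational(1, 2)), -317), 0) = Mul(Add(Pow(185, Rational(1, 2)), -317), 0) = Mul(Add(-317, Pow(185, Rational(1, 2))), 0) = 0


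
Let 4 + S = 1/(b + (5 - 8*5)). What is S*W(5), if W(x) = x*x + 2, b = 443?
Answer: -14679/136 ≈ -107.93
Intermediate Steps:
W(x) = 2 + x**2 (W(x) = x**2 + 2 = 2 + x**2)
S = -1631/408 (S = -4 + 1/(443 + (5 - 8*5)) = -4 + 1/(443 + (5 - 40)) = -4 + 1/(443 - 35) = -4 + 1/408 = -1631/408 ≈ -3.9975)
S*W(5) = -1631*(2 + 5**2)/408 = -1631*(2 + 25)/408 = -1631/408*27 = -14679/136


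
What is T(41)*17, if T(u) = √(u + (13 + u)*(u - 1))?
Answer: 17*√2201 ≈ 797.55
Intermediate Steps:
T(u) = √(u + (-1 + u)*(13 + u)) (T(u) = √(u + (13 + u)*(-1 + u)) = √(u + (-1 + u)*(13 + u)))
T(41)*17 = √(-13 + 41² + 13*41)*17 = √(-13 + 1681 + 533)*17 = √2201*17 = 17*√2201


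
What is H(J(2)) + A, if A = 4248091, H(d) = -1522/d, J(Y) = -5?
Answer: 21241977/5 ≈ 4.2484e+6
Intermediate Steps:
H(J(2)) + A = -1522/(-5) + 4248091 = -1522*(-⅕) + 4248091 = 1522/5 + 4248091 = 21241977/5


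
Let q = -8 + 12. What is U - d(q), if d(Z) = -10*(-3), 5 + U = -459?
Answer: -494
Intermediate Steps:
U = -464 (U = -5 - 459 = -464)
q = 4
d(Z) = 30
U - d(q) = -464 - 1*30 = -464 - 30 = -494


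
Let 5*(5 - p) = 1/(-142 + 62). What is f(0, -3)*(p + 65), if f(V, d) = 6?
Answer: 84003/200 ≈ 420.02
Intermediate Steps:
p = 2001/400 (p = 5 - 1/(5*(-142 + 62)) = 5 - 1/5/(-80) = 5 - 1/5*(-1/80) = 5 + 1/400 = 2001/400 ≈ 5.0025)
f(0, -3)*(p + 65) = 6*(2001/400 + 65) = 6*(28001/400) = 84003/200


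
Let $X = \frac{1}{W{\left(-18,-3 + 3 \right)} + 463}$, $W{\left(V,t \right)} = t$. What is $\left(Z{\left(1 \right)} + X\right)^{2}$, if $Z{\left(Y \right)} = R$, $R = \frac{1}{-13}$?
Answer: $\frac{202500}{36228361} \approx 0.0055895$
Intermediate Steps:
$R = - \frac{1}{13} \approx -0.076923$
$Z{\left(Y \right)} = - \frac{1}{13}$
$X = \frac{1}{463}$ ($X = \frac{1}{\left(-3 + 3\right) + 463} = \frac{1}{0 + 463} = \frac{1}{463} \approx 0.0021598$)
$\left(Z{\left(1 \right)} + X\right)^{2} = \left(- \frac{1}{13} + \frac{1}{463}\right)^{2} = \left(- \frac{450}{6019}\right)^{2} = \frac{202500}{36228361}$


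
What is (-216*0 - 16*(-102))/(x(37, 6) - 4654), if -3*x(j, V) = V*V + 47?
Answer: -4896/14045 ≈ -0.34859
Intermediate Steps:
x(j, V) = -47/3 - V²/3 (x(j, V) = -(V*V + 47)/3 = -(V² + 47)/3 = -(47 + V²)/3 = -47/3 - V²/3)
(-216*0 - 16*(-102))/(x(37, 6) - 4654) = (-216*0 - 16*(-102))/((-47/3 - ⅓*6²) - 4654) = (0 + 1632)/((-47/3 - ⅓*36) - 4654) = 1632/((-47/3 - 12) - 4654) = 1632/(-83/3 - 4654) = 1632/(-14045/3) = 1632*(-3/14045) = -4896/14045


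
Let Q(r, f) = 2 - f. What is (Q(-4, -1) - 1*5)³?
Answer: -8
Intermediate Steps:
(Q(-4, -1) - 1*5)³ = ((2 - 1*(-1)) - 1*5)³ = ((2 + 1) - 5)³ = (3 - 5)³ = (-2)³ = -8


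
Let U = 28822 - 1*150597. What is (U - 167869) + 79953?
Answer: -209691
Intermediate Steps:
U = -121775 (U = 28822 - 150597 = -121775)
(U - 167869) + 79953 = (-121775 - 167869) + 79953 = -289644 + 79953 = -209691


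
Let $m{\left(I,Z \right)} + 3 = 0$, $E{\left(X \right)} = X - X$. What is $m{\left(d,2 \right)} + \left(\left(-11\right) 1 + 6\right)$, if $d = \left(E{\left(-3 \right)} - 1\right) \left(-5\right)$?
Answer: $-8$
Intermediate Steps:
$E{\left(X \right)} = 0$
$d = 5$ ($d = \left(0 - 1\right) \left(-5\right) = \left(-1\right) \left(-5\right) = 5$)
$m{\left(I,Z \right)} = -3$ ($m{\left(I,Z \right)} = -3 + 0 = -3$)
$m{\left(d,2 \right)} + \left(\left(-11\right) 1 + 6\right) = -3 + \left(\left(-11\right) 1 + 6\right) = -3 + \left(-11 + 6\right) = -3 - 5 = -8$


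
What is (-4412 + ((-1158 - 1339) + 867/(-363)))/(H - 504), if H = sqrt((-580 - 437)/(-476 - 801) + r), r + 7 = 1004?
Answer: 269117605512/19547806883 + 418139*sqrt(1627135522)/19547806883 ≈ 14.630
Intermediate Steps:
r = 997 (r = -7 + 1004 = 997)
H = sqrt(1627135522)/1277 (H = sqrt((-580 - 437)/(-476 - 801) + 997) = sqrt(-1017/(-1277) + 997) = sqrt(-1017*(-1/1277) + 997) = sqrt(1017/1277 + 997) = sqrt(1274186/1277) = sqrt(1627135522)/1277 ≈ 31.588)
(-4412 + ((-1158 - 1339) + 867/(-363)))/(H - 504) = (-4412 + ((-1158 - 1339) + 867/(-363)))/(sqrt(1627135522)/1277 - 504) = (-4412 + (-2497 + 867*(-1/363)))/(-504 + sqrt(1627135522)/1277) = (-4412 + (-2497 - 289/121))/(-504 + sqrt(1627135522)/1277) = (-4412 - 302426/121)/(-504 + sqrt(1627135522)/1277) = -836278/(121*(-504 + sqrt(1627135522)/1277))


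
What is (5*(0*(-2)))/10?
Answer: 0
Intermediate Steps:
(5*(0*(-2)))/10 = (5*0)*(1/10) = 0*(1/10) = 0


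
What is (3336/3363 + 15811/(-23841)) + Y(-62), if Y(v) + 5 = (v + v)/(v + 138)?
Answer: -168446933/26725761 ≈ -6.3028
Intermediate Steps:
Y(v) = -5 + 2*v/(138 + v) (Y(v) = -5 + (v + v)/(v + 138) = -5 + (2*v)/(138 + v) = -5 + 2*v/(138 + v))
(3336/3363 + 15811/(-23841)) + Y(-62) = (3336/3363 + 15811/(-23841)) + 3*(-230 - 1*(-62))/(138 - 62) = (3336*(1/3363) + 15811*(-1/23841)) + 3*(-230 + 62)/76 = (1112/1121 - 15811/23841) + 3*(1/76)*(-168) = 8787061/26725761 - 126/19 = -168446933/26725761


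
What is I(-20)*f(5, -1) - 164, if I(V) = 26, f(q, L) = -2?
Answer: -216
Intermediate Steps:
I(-20)*f(5, -1) - 164 = 26*(-2) - 164 = -52 - 164 = -216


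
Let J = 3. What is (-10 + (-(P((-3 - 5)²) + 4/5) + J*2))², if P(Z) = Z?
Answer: 118336/25 ≈ 4733.4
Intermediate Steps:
(-10 + (-(P((-3 - 5)²) + 4/5) + J*2))² = (-10 + (-((-3 - 5)² + 4/5) + 3*2))² = (-10 + (-((-8)² + 4*(⅕)) + 6))² = (-10 + (-(64 + ⅘) + 6))² = (-10 + (-1*324/5 + 6))² = (-10 + (-324/5 + 6))² = (-10 - 294/5)² = (-344/5)² = 118336/25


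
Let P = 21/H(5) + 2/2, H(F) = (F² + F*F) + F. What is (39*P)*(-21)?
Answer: -62244/55 ≈ -1131.7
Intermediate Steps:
H(F) = F + 2*F² (H(F) = (F² + F²) + F = 2*F² + F = F + 2*F²)
P = 76/55 (P = 21/((5*(1 + 2*5))) + 2/2 = 21/((5*(1 + 10))) + 2*(½) = 21/((5*11)) + 1 = 21/55 + 1 = 76/55 ≈ 1.3818)
(39*P)*(-21) = (39*(76/55))*(-21) = (2964/55)*(-21) = -62244/55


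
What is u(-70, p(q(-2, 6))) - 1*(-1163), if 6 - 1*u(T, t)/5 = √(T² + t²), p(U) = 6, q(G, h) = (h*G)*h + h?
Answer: 1193 - 10*√1234 ≈ 841.72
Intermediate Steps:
q(G, h) = h + G*h² (q(G, h) = (G*h)*h + h = G*h² + h = h + G*h²)
u(T, t) = 30 - 5*√(T² + t²)
u(-70, p(q(-2, 6))) - 1*(-1163) = (30 - 5*√((-70)² + 6²)) - 1*(-1163) = (30 - 5*√(4900 + 36)) + 1163 = (30 - 10*√1234) + 1163 = 1193 - 10*√1234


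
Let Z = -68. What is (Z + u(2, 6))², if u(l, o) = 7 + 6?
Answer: 3025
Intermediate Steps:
u(l, o) = 13
(Z + u(2, 6))² = (-68 + 13)² = (-55)² = 3025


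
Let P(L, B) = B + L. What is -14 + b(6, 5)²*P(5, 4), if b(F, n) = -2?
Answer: 22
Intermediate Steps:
-14 + b(6, 5)²*P(5, 4) = -14 + (-2)²*(4 + 5) = -14 + 4*9 = -14 + 36 = 22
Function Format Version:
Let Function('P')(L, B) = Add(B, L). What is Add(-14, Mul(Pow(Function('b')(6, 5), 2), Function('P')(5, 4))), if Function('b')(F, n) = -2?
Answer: 22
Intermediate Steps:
Add(-14, Mul(Pow(Function('b')(6, 5), 2), Function('P')(5, 4))) = Add(-14, Mul(Pow(-2, 2), Add(4, 5))) = Add(-14, Mul(4, 9)) = Add(-14, 36) = 22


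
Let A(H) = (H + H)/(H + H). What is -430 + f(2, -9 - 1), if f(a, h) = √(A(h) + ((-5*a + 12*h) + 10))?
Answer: -430 + I*√119 ≈ -430.0 + 10.909*I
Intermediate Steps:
A(H) = 1 (A(H) = (2*H)/((2*H)) = (2*H)*(1/(2*H)) = 1)
f(a, h) = √(11 - 5*a + 12*h) (f(a, h) = √(1 + ((-5*a + 12*h) + 10)) = √(1 + (10 - 5*a + 12*h)) = √(11 - 5*a + 12*h))
-430 + f(2, -9 - 1) = -430 + √(11 - 5*2 + 12*(-9 - 1)) = -430 + √(11 - 10 + 12*(-10)) = -430 + √(11 - 10 - 120) = -430 + √(-119) = -430 + I*√119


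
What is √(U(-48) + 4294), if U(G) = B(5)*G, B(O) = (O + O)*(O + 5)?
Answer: I*√506 ≈ 22.494*I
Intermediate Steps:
B(O) = 2*O*(5 + O) (B(O) = (2*O)*(5 + O) = 2*O*(5 + O))
U(G) = 100*G (U(G) = (2*5*(5 + 5))*G = (2*5*10)*G = 100*G)
√(U(-48) + 4294) = √(100*(-48) + 4294) = √(-4800 + 4294) = √(-506) = I*√506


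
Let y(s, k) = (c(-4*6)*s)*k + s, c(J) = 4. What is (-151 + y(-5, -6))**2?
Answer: 1296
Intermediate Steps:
y(s, k) = s + 4*k*s (y(s, k) = (4*s)*k + s = 4*k*s + s = s + 4*k*s)
(-151 + y(-5, -6))**2 = (-151 - 5*(1 + 4*(-6)))**2 = (-151 - 5*(1 - 24))**2 = (-151 - 5*(-23))**2 = (-151 + 115)**2 = (-36)**2 = 1296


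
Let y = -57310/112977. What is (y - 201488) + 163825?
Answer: -4255110061/112977 ≈ -37664.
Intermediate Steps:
y = -57310/112977 (y = -57310*1/112977 = -57310/112977 ≈ -0.50727)
(y - 201488) + 163825 = (-57310/112977 - 201488) + 163825 = -22763567086/112977 + 163825 = -4255110061/112977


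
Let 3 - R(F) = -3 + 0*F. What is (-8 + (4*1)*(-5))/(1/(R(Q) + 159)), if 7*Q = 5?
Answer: -4620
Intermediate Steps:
Q = 5/7 (Q = (1/7)*5 = 5/7 ≈ 0.71429)
R(F) = 6 (R(F) = 3 - (-3 + 0*F) = 3 - (-3 + 0) = 3 - 1*(-3) = 3 + 3 = 6)
(-8 + (4*1)*(-5))/(1/(R(Q) + 159)) = (-8 + (4*1)*(-5))/(1/(6 + 159)) = (-8 + 4*(-5))/(1/165) = (-8 - 20)/(1/165) = -28*165 = -4620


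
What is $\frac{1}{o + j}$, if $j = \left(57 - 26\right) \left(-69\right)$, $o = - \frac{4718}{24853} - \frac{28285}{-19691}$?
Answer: $- \frac{16875187}{36074988270} \approx -0.00046778$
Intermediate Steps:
$o = \frac{21036723}{16875187}$ ($o = \left(-4718\right) \frac{1}{24853} - - \frac{28285}{19691} = - \frac{4718}{24853} + \frac{28285}{19691} = \frac{21036723}{16875187} \approx 1.2466$)
$j = -2139$ ($j = 31 \left(-69\right) = -2139$)
$\frac{1}{o + j} = \frac{1}{\frac{21036723}{16875187} - 2139} = \frac{1}{- \frac{36074988270}{16875187}} = - \frac{16875187}{36074988270}$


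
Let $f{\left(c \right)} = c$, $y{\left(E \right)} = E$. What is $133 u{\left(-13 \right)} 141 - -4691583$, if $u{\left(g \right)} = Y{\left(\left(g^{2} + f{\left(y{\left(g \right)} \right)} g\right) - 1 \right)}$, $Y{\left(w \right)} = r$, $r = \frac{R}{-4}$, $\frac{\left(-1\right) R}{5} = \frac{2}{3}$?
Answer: $\frac{9414421}{2} \approx 4.7072 \cdot 10^{6}$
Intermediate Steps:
$R = - \frac{10}{3}$ ($R = - 5 \cdot \frac{2}{3} = - 5 \cdot 2 \cdot \frac{1}{3} = \left(-5\right) \frac{2}{3} = - \frac{10}{3} \approx -3.3333$)
$r = \frac{5}{6}$ ($r = - \frac{10}{3 \left(-4\right)} = \left(- \frac{10}{3}\right) \left(- \frac{1}{4}\right) = \frac{5}{6} \approx 0.83333$)
$Y{\left(w \right)} = \frac{5}{6}$
$u{\left(g \right)} = \frac{5}{6}$
$133 u{\left(-13 \right)} 141 - -4691583 = 133 \cdot \frac{5}{6} \cdot 141 - -4691583 = \frac{665}{6} \cdot 141 + 4691583 = \frac{31255}{2} + 4691583 = \frac{9414421}{2}$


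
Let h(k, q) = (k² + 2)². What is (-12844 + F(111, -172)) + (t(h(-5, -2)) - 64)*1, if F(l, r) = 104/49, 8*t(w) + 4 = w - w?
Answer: -1264825/98 ≈ -12906.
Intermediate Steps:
h(k, q) = (2 + k²)²
t(w) = -½ (t(w) = -½ + (w - w)/8 = -½ + (⅛)*0 = -½ + 0 = -½)
F(l, r) = 104/49 (F(l, r) = 104*(1/49) = 104/49)
(-12844 + F(111, -172)) + (t(h(-5, -2)) - 64)*1 = (-12844 + 104/49) + (-½ - 64)*1 = -629252/49 - 129/2*1 = -629252/49 - 129/2 = -1264825/98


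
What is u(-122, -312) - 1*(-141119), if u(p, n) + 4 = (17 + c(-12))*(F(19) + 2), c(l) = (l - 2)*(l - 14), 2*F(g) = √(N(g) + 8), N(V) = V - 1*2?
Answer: 285659/2 ≈ 1.4283e+5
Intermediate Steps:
N(V) = -2 + V (N(V) = V - 2 = -2 + V)
F(g) = √(6 + g)/2 (F(g) = √((-2 + g) + 8)/2 = √(6 + g)/2)
c(l) = (-14 + l)*(-2 + l) (c(l) = (-2 + l)*(-14 + l) = (-14 + l)*(-2 + l))
u(p, n) = 3421/2 (u(p, n) = -4 + (17 + (28 + (-12)² - 16*(-12)))*(√(6 + 19)/2 + 2) = -4 + (17 + (28 + 144 + 192))*(√25/2 + 2) = -4 + (17 + 364)*((½)*5 + 2) = -4 + 381*(5/2 + 2) = -4 + 381*(9/2) = -4 + 3429/2 = 3421/2)
u(-122, -312) - 1*(-141119) = 3421/2 - 1*(-141119) = 3421/2 + 141119 = 285659/2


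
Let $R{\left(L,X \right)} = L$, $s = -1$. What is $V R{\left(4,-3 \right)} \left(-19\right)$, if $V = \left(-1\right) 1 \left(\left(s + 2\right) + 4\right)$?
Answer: $380$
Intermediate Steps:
$V = -5$ ($V = \left(-1\right) 1 \left(\left(-1 + 2\right) + 4\right) = - (1 + 4) = \left(-1\right) 5 = -5$)
$V R{\left(4,-3 \right)} \left(-19\right) = \left(-5\right) 4 \left(-19\right) = \left(-20\right) \left(-19\right) = 380$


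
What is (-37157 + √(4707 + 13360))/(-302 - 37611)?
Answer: 37157/37913 - √18067/37913 ≈ 0.97651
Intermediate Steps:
(-37157 + √(4707 + 13360))/(-302 - 37611) = (-37157 + √18067)/(-37913) = (-37157 + √18067)*(-1/37913) = 37157/37913 - √18067/37913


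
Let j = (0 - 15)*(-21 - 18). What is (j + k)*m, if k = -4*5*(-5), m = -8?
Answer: -5480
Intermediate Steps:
k = 100 (k = -20*(-5) = 100)
j = 585 (j = -15*(-39) = 585)
(j + k)*m = (585 + 100)*(-8) = 685*(-8) = -5480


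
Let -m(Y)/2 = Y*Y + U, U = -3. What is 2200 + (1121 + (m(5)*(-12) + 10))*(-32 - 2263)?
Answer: -3805205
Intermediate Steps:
m(Y) = 6 - 2*Y² (m(Y) = -2*(Y*Y - 3) = -2*(Y² - 3) = -2*(-3 + Y²) = 6 - 2*Y²)
2200 + (1121 + (m(5)*(-12) + 10))*(-32 - 2263) = 2200 + (1121 + ((6 - 2*5²)*(-12) + 10))*(-32 - 2263) = 2200 + (1121 + ((6 - 2*25)*(-12) + 10))*(-2295) = 2200 + (1121 + ((6 - 50)*(-12) + 10))*(-2295) = 2200 + (1121 + (-44*(-12) + 10))*(-2295) = 2200 + (1121 + (528 + 10))*(-2295) = 2200 + (1121 + 538)*(-2295) = 2200 + 1659*(-2295) = 2200 - 3807405 = -3805205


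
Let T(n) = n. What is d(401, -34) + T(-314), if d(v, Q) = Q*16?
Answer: -858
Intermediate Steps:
d(v, Q) = 16*Q
d(401, -34) + T(-314) = 16*(-34) - 314 = -544 - 314 = -858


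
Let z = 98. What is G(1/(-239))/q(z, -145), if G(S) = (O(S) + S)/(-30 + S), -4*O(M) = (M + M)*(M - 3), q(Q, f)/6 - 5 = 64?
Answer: 13/15424821 ≈ 8.4280e-7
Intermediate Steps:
q(Q, f) = 414 (q(Q, f) = 30 + 6*64 = 30 + 384 = 414)
O(M) = -M*(-3 + M)/2 (O(M) = -(M + M)*(M - 3)/4 = -2*M*(-3 + M)/4 = -M*(-3 + M)/2)
G(S) = (S + S*(3 - S)/2)/(-30 + S) (G(S) = (S*(3 - S)/2 + S)/(-30 + S) = (S + S*(3 - S)/2)/(-30 + S))
G(1/(-239))/q(z, -145) = ((1/2)*(5 - 1/(-239))/(-239*(-30 + 1/(-239))))/414 = ((1/2)*(-1/239)*(5 - 1*(-1/239))/(-30 - 1/239))*(1/414) = ((1/2)*(-1/239)*(5 + 1/239)/(-7171/239))*(1/414) = ((1/2)*(-1/239)*(-239/7171)*(1196/239))*(1/414) = (598/1713869)*(1/414) = 13/15424821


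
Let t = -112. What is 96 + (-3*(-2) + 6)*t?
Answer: -1248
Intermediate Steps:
96 + (-3*(-2) + 6)*t = 96 + (-3*(-2) + 6)*(-112) = 96 + (6 + 6)*(-112) = 96 + 12*(-112) = 96 - 1344 = -1248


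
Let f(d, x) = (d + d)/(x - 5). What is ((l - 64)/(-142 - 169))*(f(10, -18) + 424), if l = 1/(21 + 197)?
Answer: 67885566/779677 ≈ 87.069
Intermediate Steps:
l = 1/218 ≈ 0.0045872
f(d, x) = 2*d/(-5 + x) (f(d, x) = (2*d)/(-5 + x) = 2*d/(-5 + x))
((l - 64)/(-142 - 169))*(f(10, -18) + 424) = ((1/218 - 64)/(-142 - 169))*(2*10/(-5 - 18) + 424) = (-13951/218/(-311))*(2*10/(-23) + 424) = (-13951/218*(-1/311))*(2*10*(-1/23) + 424) = 13951*(-20/23 + 424)/67798 = (13951/67798)*(9732/23) = 67885566/779677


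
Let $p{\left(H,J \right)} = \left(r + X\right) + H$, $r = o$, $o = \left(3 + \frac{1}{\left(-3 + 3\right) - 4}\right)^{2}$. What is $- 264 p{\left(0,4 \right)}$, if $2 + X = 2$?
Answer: $- \frac{3993}{2} \approx -1996.5$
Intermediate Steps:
$X = 0$ ($X = -2 + 2 = 0$)
$o = \frac{121}{16}$ ($o = \left(3 + \frac{1}{0 - 4}\right)^{2} = \left(3 + \frac{1}{-4}\right)^{2} = \left(3 - \frac{1}{4}\right)^{2} = \left(\frac{11}{4}\right)^{2} = \frac{121}{16} \approx 7.5625$)
$r = \frac{121}{16} \approx 7.5625$
$p{\left(H,J \right)} = \frac{121}{16} + H$ ($p{\left(H,J \right)} = \left(\frac{121}{16} + 0\right) + H = \frac{121}{16} + H$)
$- 264 p{\left(0,4 \right)} = - 264 \left(\frac{121}{16} + 0\right) = \left(-264\right) \frac{121}{16} = - \frac{3993}{2}$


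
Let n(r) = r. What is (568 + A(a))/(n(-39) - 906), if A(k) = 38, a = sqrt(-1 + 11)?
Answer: -202/315 ≈ -0.64127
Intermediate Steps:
a = sqrt(10) ≈ 3.1623
(568 + A(a))/(n(-39) - 906) = (568 + 38)/(-39 - 906) = 606/(-945) = 606*(-1/945) = -202/315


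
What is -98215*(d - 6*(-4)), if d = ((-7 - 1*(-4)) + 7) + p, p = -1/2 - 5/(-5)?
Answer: -5598255/2 ≈ -2.7991e+6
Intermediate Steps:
p = ½ (p = -1*½ - 5*(-⅕) = -½ + 1 = ½ ≈ 0.50000)
d = 9/2 (d = ((-7 - 1*(-4)) + 7) + ½ = ((-7 + 4) + 7) + ½ = (-3 + 7) + ½ = 4 + ½ = 9/2 ≈ 4.5000)
-98215*(d - 6*(-4)) = -98215*(9/2 - 6*(-4)) = -98215*(9/2 - 1*(-24)) = -98215*(9/2 + 24) = -98215*57/2 = -5598255/2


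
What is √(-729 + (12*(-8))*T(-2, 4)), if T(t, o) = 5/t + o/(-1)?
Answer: I*√105 ≈ 10.247*I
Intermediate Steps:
T(t, o) = -o + 5/t (T(t, o) = 5/t + o*(-1) = 5/t - o = -o + 5/t)
√(-729 + (12*(-8))*T(-2, 4)) = √(-729 + (12*(-8))*(-1*4 + 5/(-2))) = √(-729 - 96*(-4 + 5*(-½))) = √(-729 - 96*(-4 - 5/2)) = √(-729 - 96*(-13/2)) = √(-729 + 624) = √(-105) = I*√105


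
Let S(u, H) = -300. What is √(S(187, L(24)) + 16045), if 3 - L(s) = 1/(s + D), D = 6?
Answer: √15745 ≈ 125.48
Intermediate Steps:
L(s) = 3 - 1/(6 + s) (L(s) = 3 - 1/(s + 6) = 3 - 1/(6 + s))
√(S(187, L(24)) + 16045) = √(-300 + 16045) = √15745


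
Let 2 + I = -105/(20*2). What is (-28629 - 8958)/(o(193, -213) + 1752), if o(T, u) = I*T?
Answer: -27336/625 ≈ -43.738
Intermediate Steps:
I = -37/8 (I = -2 - 105/(20*2) = -2 - 105/40 = -2 - 105*1/40 = -2 - 21/8 = -37/8 ≈ -4.6250)
o(T, u) = -37*T/8
(-28629 - 8958)/(o(193, -213) + 1752) = (-28629 - 8958)/(-37/8*193 + 1752) = -37587/(-7141/8 + 1752) = -37587/6875/8 = -37587*8/6875 = -27336/625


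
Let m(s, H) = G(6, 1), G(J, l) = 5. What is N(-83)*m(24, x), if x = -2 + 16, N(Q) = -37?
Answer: -185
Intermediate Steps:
x = 14
m(s, H) = 5
N(-83)*m(24, x) = -37*5 = -185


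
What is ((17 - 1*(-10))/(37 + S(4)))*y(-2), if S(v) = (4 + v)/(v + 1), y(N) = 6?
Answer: 810/193 ≈ 4.1969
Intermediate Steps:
S(v) = (4 + v)/(1 + v)
((17 - 1*(-10))/(37 + S(4)))*y(-2) = ((17 - 1*(-10))/(37 + (4 + 4)/(1 + 4)))*6 = ((17 + 10)/(37 + 8/5))*6 = (27/(37 + (1/5)*8))*6 = (27/(37 + 8/5))*6 = (27/(193/5))*6 = ((5/193)*27)*6 = (135/193)*6 = 810/193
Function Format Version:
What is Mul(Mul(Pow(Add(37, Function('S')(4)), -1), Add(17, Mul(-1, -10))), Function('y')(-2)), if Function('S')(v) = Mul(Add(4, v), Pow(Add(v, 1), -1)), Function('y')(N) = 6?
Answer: Rational(810, 193) ≈ 4.1969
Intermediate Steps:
Function('S')(v) = Mul(Pow(Add(1, v), -1), Add(4, v)) (Function('S')(v) = Mul(Add(4, v), Pow(Add(1, v), -1)) = Mul(Pow(Add(1, v), -1), Add(4, v)))
Mul(Mul(Pow(Add(37, Function('S')(4)), -1), Add(17, Mul(-1, -10))), Function('y')(-2)) = Mul(Mul(Pow(Add(37, Mul(Pow(Add(1, 4), -1), Add(4, 4))), -1), Add(17, Mul(-1, -10))), 6) = Mul(Mul(Pow(Add(37, Mul(Pow(5, -1), 8)), -1), Add(17, 10)), 6) = Mul(Mul(Pow(Add(37, Mul(Rational(1, 5), 8)), -1), 27), 6) = Mul(Mul(Pow(Add(37, Rational(8, 5)), -1), 27), 6) = Mul(Mul(Pow(Rational(193, 5), -1), 27), 6) = Mul(Mul(Rational(5, 193), 27), 6) = Mul(Rational(135, 193), 6) = Rational(810, 193)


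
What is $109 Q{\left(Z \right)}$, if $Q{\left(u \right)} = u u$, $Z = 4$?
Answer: $1744$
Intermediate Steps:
$Q{\left(u \right)} = u^{2}$
$109 Q{\left(Z \right)} = 109 \cdot 4^{2} = 109 \cdot 16 = 1744$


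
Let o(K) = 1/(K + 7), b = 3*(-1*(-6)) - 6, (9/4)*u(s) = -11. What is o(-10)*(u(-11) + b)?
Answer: -64/27 ≈ -2.3704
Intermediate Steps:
u(s) = -44/9 (u(s) = (4/9)*(-11) = -44/9)
b = 12 (b = 3*6 - 6 = 18 - 6 = 12)
o(K) = 1/(7 + K)
o(-10)*(u(-11) + b) = (-44/9 + 12)/(7 - 10) = (64/9)/(-3) = -⅓*64/9 = -64/27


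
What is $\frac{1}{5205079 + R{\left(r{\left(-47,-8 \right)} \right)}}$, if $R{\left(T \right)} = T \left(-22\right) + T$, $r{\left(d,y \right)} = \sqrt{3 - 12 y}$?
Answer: $\frac{473189}{2462986122962} + \frac{63 \sqrt{11}}{27092847352582} \approx 1.9213 \cdot 10^{-7}$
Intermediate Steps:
$R{\left(T \right)} = - 21 T$ ($R{\left(T \right)} = - 22 T + T = - 21 T$)
$\frac{1}{5205079 + R{\left(r{\left(-47,-8 \right)} \right)}} = \frac{1}{5205079 - 21 \sqrt{3 - -96}} = \frac{1}{5205079 - 21 \sqrt{3 + 96}} = \frac{1}{5205079 - 21 \sqrt{99}} = \frac{1}{5205079 - 21 \cdot 3 \sqrt{11}} = \frac{1}{5205079 - 63 \sqrt{11}}$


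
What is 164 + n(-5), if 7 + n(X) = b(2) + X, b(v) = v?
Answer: 154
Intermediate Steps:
n(X) = -5 + X (n(X) = -7 + (2 + X) = -5 + X)
164 + n(-5) = 164 + (-5 - 5) = 164 - 10 = 154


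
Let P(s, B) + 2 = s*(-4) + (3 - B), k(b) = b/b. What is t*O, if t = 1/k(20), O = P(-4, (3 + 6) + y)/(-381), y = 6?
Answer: -2/381 ≈ -0.0052493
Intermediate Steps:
k(b) = 1
P(s, B) = 1 - B - 4*s (P(s, B) = -2 + (s*(-4) + (3 - B)) = -2 + (-4*s + (3 - B)) = -2 + (3 - B - 4*s) = 1 - B - 4*s)
O = -2/381 (O = (1 - ((3 + 6) + 6) - 4*(-4))/(-381) = (1 - (9 + 6) + 16)*(-1/381) = (1 - 1*15 + 16)*(-1/381) = (1 - 15 + 16)*(-1/381) = 2*(-1/381) = -2/381 ≈ -0.0052493)
t = 1 (t = 1/1 = 1)
t*O = 1*(-2/381) = -2/381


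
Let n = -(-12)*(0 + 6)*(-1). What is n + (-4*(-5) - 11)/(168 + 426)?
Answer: -4751/66 ≈ -71.985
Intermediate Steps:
n = -72 (n = -(-12)*6*(-1) = -4*(-18)*(-1) = 72*(-1) = -72)
n + (-4*(-5) - 11)/(168 + 426) = -72 + (-4*(-5) - 11)/(168 + 426) = -72 + (20 - 11)/594 = -72 + 9*(1/594) = -72 + 1/66 = -4751/66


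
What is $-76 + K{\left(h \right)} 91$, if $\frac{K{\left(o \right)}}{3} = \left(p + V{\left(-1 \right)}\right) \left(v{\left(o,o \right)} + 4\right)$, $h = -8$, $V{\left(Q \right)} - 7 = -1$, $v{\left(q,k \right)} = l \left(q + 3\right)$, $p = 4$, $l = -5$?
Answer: $79094$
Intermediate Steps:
$v{\left(q,k \right)} = -15 - 5 q$ ($v{\left(q,k \right)} = - 5 \left(q + 3\right) = - 5 \left(3 + q\right) = -15 - 5 q$)
$V{\left(Q \right)} = 6$ ($V{\left(Q \right)} = 7 - 1 = 6$)
$K{\left(o \right)} = -330 - 150 o$ ($K{\left(o \right)} = 3 \left(4 + 6\right) \left(\left(-15 - 5 o\right) + 4\right) = 3 \cdot 10 \left(-11 - 5 o\right) = 3 \left(-110 - 50 o\right) = -330 - 150 o$)
$-76 + K{\left(h \right)} 91 = -76 + \left(-330 - -1200\right) 91 = -76 + \left(-330 + 1200\right) 91 = -76 + 870 \cdot 91 = -76 + 79170 = 79094$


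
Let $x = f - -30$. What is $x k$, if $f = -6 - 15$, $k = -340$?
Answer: $-3060$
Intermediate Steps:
$f = -21$ ($f = -6 - 15 = -21$)
$x = 9$ ($x = -21 - -30 = -21 + 30 = 9$)
$x k = 9 \left(-340\right) = -3060$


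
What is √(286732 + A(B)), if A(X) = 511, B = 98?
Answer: √287243 ≈ 535.95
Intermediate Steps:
√(286732 + A(B)) = √(286732 + 511) = √287243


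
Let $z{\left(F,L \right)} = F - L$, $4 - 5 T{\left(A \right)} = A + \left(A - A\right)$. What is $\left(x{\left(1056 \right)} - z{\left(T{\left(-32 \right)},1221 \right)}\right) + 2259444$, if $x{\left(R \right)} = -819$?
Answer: $\frac{11299194}{5} \approx 2.2598 \cdot 10^{6}$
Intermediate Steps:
$T{\left(A \right)} = \frac{4}{5} - \frac{A}{5}$ ($T{\left(A \right)} = \frac{4}{5} - \frac{A + \left(A - A\right)}{5} = \frac{4}{5} - \frac{A + 0}{5} = \frac{4}{5} - \frac{A}{5}$)
$\left(x{\left(1056 \right)} - z{\left(T{\left(-32 \right)},1221 \right)}\right) + 2259444 = \left(-819 - \left(\left(\frac{4}{5} - - \frac{32}{5}\right) - 1221\right)\right) + 2259444 = \left(-819 - \left(\left(\frac{4}{5} + \frac{32}{5}\right) - 1221\right)\right) + 2259444 = \left(-819 - \left(\frac{36}{5} - 1221\right)\right) + 2259444 = \left(-819 - - \frac{6069}{5}\right) + 2259444 = \left(-819 + \frac{6069}{5}\right) + 2259444 = \frac{1974}{5} + 2259444 = \frac{11299194}{5}$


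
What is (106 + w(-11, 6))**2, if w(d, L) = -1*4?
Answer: 10404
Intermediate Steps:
w(d, L) = -4
(106 + w(-11, 6))**2 = (106 - 4)**2 = 102**2 = 10404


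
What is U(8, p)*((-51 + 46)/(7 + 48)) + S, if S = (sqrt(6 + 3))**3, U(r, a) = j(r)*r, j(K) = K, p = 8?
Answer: 233/11 ≈ 21.182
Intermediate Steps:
U(r, a) = r**2 (U(r, a) = r*r = r**2)
S = 27 (S = (sqrt(9))**3 = 3**3 = 27)
U(8, p)*((-51 + 46)/(7 + 48)) + S = 8**2*((-51 + 46)/(7 + 48)) + 27 = 64*(-5/55) + 27 = 64*(-5*1/55) + 27 = 64*(-1/11) + 27 = -64/11 + 27 = 233/11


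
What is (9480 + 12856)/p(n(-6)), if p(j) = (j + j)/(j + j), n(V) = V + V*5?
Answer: 22336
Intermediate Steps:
n(V) = 6*V (n(V) = V + 5*V = 6*V)
p(j) = 1 (p(j) = (2*j)/((2*j)) = (2*j)*(1/(2*j)) = 1)
(9480 + 12856)/p(n(-6)) = (9480 + 12856)/1 = 22336*1 = 22336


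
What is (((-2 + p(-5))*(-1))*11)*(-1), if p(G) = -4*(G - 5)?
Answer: 418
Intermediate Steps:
p(G) = 20 - 4*G (p(G) = -4*(-5 + G) = 20 - 4*G)
(((-2 + p(-5))*(-1))*11)*(-1) = (((-2 + (20 - 4*(-5)))*(-1))*11)*(-1) = (((-2 + (20 + 20))*(-1))*11)*(-1) = (((-2 + 40)*(-1))*11)*(-1) = ((38*(-1))*11)*(-1) = -38*11*(-1) = -418*(-1) = 418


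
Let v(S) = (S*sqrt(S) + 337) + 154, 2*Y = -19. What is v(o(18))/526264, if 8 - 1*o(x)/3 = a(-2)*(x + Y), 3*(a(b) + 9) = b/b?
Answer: 491/526264 + 1715*sqrt(5)/526264 ≈ 0.0082199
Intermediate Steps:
a(b) = -26/3 (a(b) = -9 + (b/b)/3 = -9 + (1/3)*1 = -9 + 1/3 = -26/3)
Y = -19/2 (Y = (1/2)*(-19) = -19/2 ≈ -9.5000)
o(x) = -223 + 26*x (o(x) = 24 - (-26)*(x - 19/2) = 24 - (-26)*(-19/2 + x) = 24 - 3*(247/3 - 26*x/3) = 24 + (-247 + 26*x) = -223 + 26*x)
v(S) = 491 + S**(3/2) (v(S) = (S**(3/2) + 337) + 154 = (337 + S**(3/2)) + 154 = 491 + S**(3/2))
v(o(18))/526264 = (491 + (-223 + 26*18)**(3/2))/526264 = (491 + (-223 + 468)**(3/2))*(1/526264) = (491 + 245**(3/2))*(1/526264) = (491 + 1715*sqrt(5))*(1/526264) = 491/526264 + 1715*sqrt(5)/526264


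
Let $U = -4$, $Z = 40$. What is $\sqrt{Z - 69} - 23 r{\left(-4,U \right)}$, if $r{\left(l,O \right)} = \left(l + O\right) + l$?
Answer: $276 + i \sqrt{29} \approx 276.0 + 5.3852 i$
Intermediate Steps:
$r{\left(l,O \right)} = O + 2 l$ ($r{\left(l,O \right)} = \left(O + l\right) + l = O + 2 l$)
$\sqrt{Z - 69} - 23 r{\left(-4,U \right)} = \sqrt{40 - 69} - 23 \left(-4 + 2 \left(-4\right)\right) = \sqrt{-29} - 23 \left(-4 - 8\right) = i \sqrt{29} - -276 = i \sqrt{29} + 276 = 276 + i \sqrt{29}$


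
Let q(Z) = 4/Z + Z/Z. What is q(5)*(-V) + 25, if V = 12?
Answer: 17/5 ≈ 3.4000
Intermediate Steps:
q(Z) = 1 + 4/Z (q(Z) = 4/Z + 1 = 1 + 4/Z)
q(5)*(-V) + 25 = ((4 + 5)/5)*(-1*12) + 25 = ((1/5)*9)*(-12) + 25 = (9/5)*(-12) + 25 = -108/5 + 25 = 17/5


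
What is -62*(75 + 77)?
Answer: -9424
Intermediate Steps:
-62*(75 + 77) = -62*152 = -9424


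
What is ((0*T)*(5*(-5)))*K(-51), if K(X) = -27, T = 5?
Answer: 0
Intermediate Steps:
((0*T)*(5*(-5)))*K(-51) = ((0*5)*(5*(-5)))*(-27) = (0*(-25))*(-27) = 0*(-27) = 0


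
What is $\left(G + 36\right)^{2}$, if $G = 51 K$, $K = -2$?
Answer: $4356$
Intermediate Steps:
$G = -102$ ($G = 51 \left(-2\right) = -102$)
$\left(G + 36\right)^{2} = \left(-102 + 36\right)^{2} = \left(-66\right)^{2} = 4356$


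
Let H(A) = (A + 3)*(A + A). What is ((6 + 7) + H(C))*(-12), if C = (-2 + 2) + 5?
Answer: -1116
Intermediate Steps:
C = 5 (C = 0 + 5 = 5)
H(A) = 2*A*(3 + A) (H(A) = (3 + A)*(2*A) = 2*A*(3 + A))
((6 + 7) + H(C))*(-12) = ((6 + 7) + 2*5*(3 + 5))*(-12) = (13 + 2*5*8)*(-12) = (13 + 80)*(-12) = 93*(-12) = -1116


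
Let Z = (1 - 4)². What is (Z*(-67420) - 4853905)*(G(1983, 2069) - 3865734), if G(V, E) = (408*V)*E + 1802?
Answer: -9119832593936540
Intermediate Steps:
Z = 9 (Z = (-3)² = 9)
G(V, E) = 1802 + 408*E*V (G(V, E) = 408*E*V + 1802 = 1802 + 408*E*V)
(Z*(-67420) - 4853905)*(G(1983, 2069) - 3865734) = (9*(-67420) - 4853905)*((1802 + 408*2069*1983) - 3865734) = (-606780 - 4853905)*((1802 + 1673953416) - 3865734) = -5460685*(1673955218 - 3865734) = -5460685*1670089484 = -9119832593936540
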